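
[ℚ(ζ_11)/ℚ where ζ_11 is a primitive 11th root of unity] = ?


[ℚ(ζ_n):ℚ] = deg Φ_n(x) = φ(n). Here φ(11) = 10

[ℚ(ζ_11)/ℚ where ζ_11 is a primitive 11th root of unity] = 10


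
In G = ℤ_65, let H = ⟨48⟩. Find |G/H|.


|⟨48⟩| = n / gcd(48, 65) = 65 / 1 = 65
H is normal (ℤ_65 is abelian).
|G/H| = |G| / |H| = 65 / 65 = 1

|G/H| = 1


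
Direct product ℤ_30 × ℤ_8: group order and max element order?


|ℤ_30 × ℤ_8| = 30 × 8 = 240
Max element order = lcm(30,8) = 120
Cyclic? No (gcd=2)

|ℤ_30×ℤ_8| = 240, max element order = 120


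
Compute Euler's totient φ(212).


Factor n: 212 = 2^2 × 53
φ(n) = n · ∏(1 - 1/p) over distinct primes p | n
φ(212) = 212 · (1 - 1/2) · (1 - 1/53) = 104

φ(212) = 104


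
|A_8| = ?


|A_n| = n!/2 (even permutations)
|A_8| = 8!/2 = 40320/2 = 20160

|A_8| = 20160


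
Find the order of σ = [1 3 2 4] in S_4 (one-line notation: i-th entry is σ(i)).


Cycle decomposition: (2 3)
Cycle lengths: 2
Order = lcm(2) = 2

ord(σ) = 2


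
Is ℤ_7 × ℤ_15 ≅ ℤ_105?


Comparing ℤ_7 × ℤ_15 and ℤ_105:
gcd(7,15) = 1, so ℤ_7 × ℤ_15 ≅ ℤ_105 (CRT)

Yes, ℤ_7 × ℤ_15 ≅ ℤ_105


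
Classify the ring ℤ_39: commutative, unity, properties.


ℤ_39 is a commutative ring with unity 1; 39 = 3×13 is composite, so 3·13 ≡ 0 gives zero divisors (not an integral domain)
Commutative: Yes
Integral domain: No
Has unity: Yes

ℤ_39: Commutative=Yes, Unity=Yes


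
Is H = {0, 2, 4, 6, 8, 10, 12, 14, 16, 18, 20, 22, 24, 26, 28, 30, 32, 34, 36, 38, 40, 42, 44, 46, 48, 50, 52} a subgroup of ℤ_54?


Subgroup test for H = {0, 2, 4, 6, 8, 10, 12, 14, 16, 18, 20, 22, 24, 26, 28, 30, 32, 34, 36, 38, 40, 42, 44, 46, 48, 50, 52} in (ℤ_54, +):
(1) 0 ∈ H? Yes
(2) Closure: for all a,b ∈ H, (a+b) mod 54 ∈ H? Yes
(3) Inverses: for all a ∈ H, -a mod 54 ∈ H? Yes

Yes, H is a subgroup of ℤ_54


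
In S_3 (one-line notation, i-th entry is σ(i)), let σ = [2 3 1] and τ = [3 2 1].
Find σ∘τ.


σ∘τ: apply τ first, then σ
1 →τ 3 →σ 1
2 →τ 2 →σ 3
3 →τ 1 →σ 2

σ∘τ = [1 3 2]


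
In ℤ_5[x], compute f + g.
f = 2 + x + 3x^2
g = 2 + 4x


Add coefficients mod 5:
x^0: 2 + 2 = 4 (mod 5)
x^1: 1 + 4 = 0 (mod 5)
x^2: 3 + 0 = 3 (mod 5)
Result: 4 + 3x^2

f + g = 4 + 3x^2


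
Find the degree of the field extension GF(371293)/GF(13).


GF(371293) = GF(13^5), so the extension degree is 5

[GF(371293)/GF(13)] = 5


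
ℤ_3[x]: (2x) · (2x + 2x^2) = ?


Expand and collect like terms; reduce coefficients mod 3:
x^0: 0·0 = 0 ≡ 0 (mod 3)
x^1: 0·2 + 2·0 = 0 ≡ 0 (mod 3)
x^2: 0·2 + 2·2 = 4 ≡ 1 (mod 3)
x^3: 2·2 = 4 ≡ 1 (mod 3)
Result: x^2 + x^3

f · g = x^2 + x^3


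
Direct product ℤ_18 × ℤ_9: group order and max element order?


|ℤ_18 × ℤ_9| = 18 × 9 = 162
Max element order = lcm(18,9) = 18
Cyclic? No (gcd=9)

|ℤ_18×ℤ_9| = 162, max element order = 18


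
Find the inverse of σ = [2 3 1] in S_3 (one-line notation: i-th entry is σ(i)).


To find σ⁻¹, swap domain and range:
σ(1) = 2 → σ⁻¹(2) = 1
σ(2) = 3 → σ⁻¹(3) = 2
σ(3) = 1 → σ⁻¹(1) = 3

σ⁻¹ = [3 1 2]


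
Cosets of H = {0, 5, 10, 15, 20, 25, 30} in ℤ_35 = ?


H = {0, 5, 10, 15, 20, 25, 30}, |H| = 7
Number of cosets = |G|/|H| = 35/7 = 5
0 + H = {0, 5, 10, 15, 20, 25, 30}
1 + H = {1, 6, 11, 16, 21, 26, 31}
2 + H = {2, 7, 12, 17, 22, 27, 32}
3 + H = {3, 8, 13, 18, 23, 28, 33}
4 + H = {4, 9, 14, 19, 24, 29, 34}

Cosets: 0+H={0,5,10,15,20,25,30}; 1+H={1,6,11,16,21,26,31}; 2+H={2,7,12,17,22,27,32}; 3+H={3,8,13,18,23,28,33}; 4+H={4,9,14,19,24,29,34}


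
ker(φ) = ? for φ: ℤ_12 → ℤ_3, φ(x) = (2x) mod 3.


Kernel = preimage of identity
ker(φ) = {x ∈ ℤ_12 : 2x ≡ 0 (mod 3)}. Since 3 | 12, φ is well-defined. The kernel is the cyclic subgroup ⟨3⟩ of ℤ_12 (order 4), i.e. {0, 3, 6, 9}

ker(φ) = {0, 3, 6, 9}


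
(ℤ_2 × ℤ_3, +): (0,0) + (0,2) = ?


Operation: componentwise addition mod (2, 3)
(0,0) + (0,2) = ((a₁+b₁) mod 2, (a₂+b₂) mod 3) with a = (0,0), b = (0,2)

(0,0) + (0,2) = (0,2)


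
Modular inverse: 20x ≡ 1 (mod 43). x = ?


Use the extended Euclidean algorithm to write 1 = 20·s + 43·t; then s mod 43 is the inverse.
Euclidean algorithm:
  20 = 0·43 + 20
  43 = 2·20 + 3
  20 = 6·3 + 2
  3 = 1·2 + 1
  2 = 2·1 + 0
gcd(20,43) = 1
Back-substitution gives: 20·(-15) + 43·(7) = 1
So 20⁻¹ ≡ -15 ≡ 28 (mod 43)
Check: 20 × 28 = 560 ≡ 1 (mod 43) ✓

20⁻¹ ≡ 28 (mod 43)


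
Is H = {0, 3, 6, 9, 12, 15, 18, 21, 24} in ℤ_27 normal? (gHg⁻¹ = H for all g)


H = {0, 3, 6, 9, 12, 15, 18, 21, 24} in ℤ_27
ℤ_27 is abelian; every subgroup of an abelian group is normal

Yes, normal subgroup


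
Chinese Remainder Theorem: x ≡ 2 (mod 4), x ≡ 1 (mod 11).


m₁ = 4, m₂ = 11, gcd = 1, so CRT applies. M = m₁·m₂ = 44
Let M₁ = M/m₁ = 11, M₂ = M/m₂ = 4
Find y₁ ≡ M₁⁻¹ (mod m₁): 11⁻¹ ≡ 3 (mod 4)
Find y₂ ≡ M₂⁻¹ (mod m₂): 4⁻¹ ≡ 3 (mod 11)
x = a₁·M₁·y₁ + a₂·M₂·y₂ = 2·11·3 + 1·4·3 = 78
Reduce mod 44: x ≡ 34
Check: 34 mod 4 = 2 ✓, 34 mod 11 = 1 ✓

x ≡ 34 (mod 44)


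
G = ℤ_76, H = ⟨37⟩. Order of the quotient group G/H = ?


|⟨37⟩| = n / gcd(37, 76) = 76 / 1 = 76
H is normal (ℤ_76 is abelian).
|G/H| = |G| / |H| = 76 / 76 = 1

|G/H| = 1


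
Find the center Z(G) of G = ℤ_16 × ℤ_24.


Z(G) = {g ∈ G | gx = xg for all x ∈ G}
Direct product of abelian groups is abelian, so Z(G) = G

Z(ℤ_16 × ℤ_24) = ℤ_16 × ℤ_24


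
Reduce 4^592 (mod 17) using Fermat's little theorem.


Fermat's little theorem: if p is prime and gcd(a,p)=1, then a^(p-1) ≡ 1 (mod p)
p = 17 is prime, gcd(4,17) = 1
Reduce exponent: 592 mod 16 = 0
So 4^592 ≡ 4^0 (mod 17)
4^0 = 1

4^592 ≡ 1 (mod 17)


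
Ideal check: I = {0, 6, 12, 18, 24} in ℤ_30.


Check ideal conditions for I = {0, 6, 12, 18, 24} in ℤ_30:
(1) I is an additive subgroup? Yes
(2) For r ∈ ℤ_30 and a ∈ I: r·a ∈ I? Yes

Yes, I is an ideal of ℤ_30


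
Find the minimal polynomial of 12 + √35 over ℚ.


Let α = 12 + √35. Then α - 12 = √35, so (α - 12)² = 35, giving α² - 24α + 109 = 0. Degree 2 and α ∉ ℚ, so this is the minimal polynomial.

Minimal polynomial: x² - 24x + 109


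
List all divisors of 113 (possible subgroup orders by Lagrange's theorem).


Lagrange's theorem: |H| divides |G|
|G| = 113
Divisors of 113: 1, 113

Possible subgroup orders: {1, 113}


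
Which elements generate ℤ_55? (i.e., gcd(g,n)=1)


g generates ℤ_n iff gcd(g,n) = 1
Prime factors of 55: 5, 11
Generators are g ∈ {1,...,54} not divisible by any of these primes.
Generators: {1, 2, 3, 4, 6, 7, 8, 9, 12, 13, 14, 16, 17, 18, 19, 21, 23, 24, 26, 27, 28, 29, 31, 32, 34, 36, 37, 38, 39, 41, 42, 43, 46, 47, 48, 49, 51, 52, 53, 54}
Number of generators = φ(55) = 40

Generators of ℤ_55 = {1, 2, 3, 4, 6, 7, 8, 9, 12, 13, 14, 16, 17, 18, 19, 21, 23, 24, 26, 27, 28, 29, 31, 32, 34, 36, 37, 38, 39, 41, 42, 43, 46, 47, 48, 49, 51, 52, 53, 54}


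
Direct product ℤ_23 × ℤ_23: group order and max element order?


|ℤ_23 × ℤ_23| = 23 × 23 = 529
Max element order = lcm(23,23) = 23
Cyclic? No (gcd=23)

|ℤ_23×ℤ_23| = 529, max element order = 23


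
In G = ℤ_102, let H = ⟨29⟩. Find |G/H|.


|⟨29⟩| = n / gcd(29, 102) = 102 / 1 = 102
H is normal (ℤ_102 is abelian).
|G/H| = |G| / |H| = 102 / 102 = 1

|G/H| = 1


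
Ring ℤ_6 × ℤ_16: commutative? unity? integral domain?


Direct product ring; commutative with unity (1,1); but (1,0)·(0,1) = (0,0) gives zero divisors, so not an integral domain
Commutative: Yes
Integral domain: No
Has unity: Yes

ℤ_6 × ℤ_16: Commutative=Yes, Unity=Yes


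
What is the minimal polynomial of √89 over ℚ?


√89 satisfies x² - 89 = 0, irreducible over ℚ since 89 is squarefree

Minimal polynomial: x² - 89


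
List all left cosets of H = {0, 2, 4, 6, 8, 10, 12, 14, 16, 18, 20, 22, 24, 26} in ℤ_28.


H = {0, 2, 4, 6, 8, 10, 12, 14, 16, 18, 20, 22, 24, 26}, |H| = 14
Number of cosets = |G|/|H| = 28/14 = 2
0 + H = {0, 2, 4, 6, 8, 10, 12, 14, 16, 18, 20, 22, 24, 26}
1 + H = {1, 3, 5, 7, 9, 11, 13, 15, 17, 19, 21, 23, 25, 27}

Cosets: 0+H={0,2,4,6,8,10,12,14,16,18,20,22,24,26}; 1+H={1,3,5,7,9,11,13,15,17,19,21,23,25,27}


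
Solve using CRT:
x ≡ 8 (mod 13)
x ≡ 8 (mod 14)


m₁ = 13, m₂ = 14, gcd = 1, so CRT applies. M = m₁·m₂ = 182
Let M₁ = M/m₁ = 14, M₂ = M/m₂ = 13
Find y₁ ≡ M₁⁻¹ (mod m₁): 14⁻¹ ≡ 1 (mod 13)
Find y₂ ≡ M₂⁻¹ (mod m₂): 13⁻¹ ≡ 13 (mod 14)
x = a₁·M₁·y₁ + a₂·M₂·y₂ = 8·14·1 + 8·13·13 = 1464
Reduce mod 182: x ≡ 8
Check: 8 mod 13 = 8 ✓, 8 mod 14 = 8 ✓

x ≡ 8 (mod 182)


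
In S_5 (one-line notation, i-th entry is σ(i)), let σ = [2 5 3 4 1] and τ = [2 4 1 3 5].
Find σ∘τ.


σ∘τ: apply τ first, then σ
1 →τ 2 →σ 5
2 →τ 4 →σ 4
3 →τ 1 →σ 2
4 →τ 3 →σ 3
5 →τ 5 →σ 1

σ∘τ = [5 4 2 3 1]


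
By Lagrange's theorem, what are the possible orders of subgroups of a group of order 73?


Lagrange's theorem: |H| divides |G|
|G| = 73
Divisors of 73: 1, 73

Possible subgroup orders: {1, 73}


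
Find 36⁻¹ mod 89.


Use the extended Euclidean algorithm to write 1 = 36·s + 89·t; then s mod 89 is the inverse.
Euclidean algorithm:
  36 = 0·89 + 36
  89 = 2·36 + 17
  36 = 2·17 + 2
  17 = 8·2 + 1
  2 = 2·1 + 0
gcd(36,89) = 1
Back-substitution gives: 36·(-42) + 89·(17) = 1
So 36⁻¹ ≡ -42 ≡ 47 (mod 89)
Check: 36 × 47 = 1692 ≡ 1 (mod 89) ✓

36⁻¹ ≡ 47 (mod 89)


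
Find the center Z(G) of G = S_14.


Z(G) = {g ∈ G | gx = xg for all x ∈ G}
S_n is non-abelian for n ≥ 3; Z(S_14) is trivial

Z(S_14) = {e}


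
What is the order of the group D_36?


|D_n| = 2n (n rotations and n reflections)
|D_36| = 2×36 = 72

|D_36| = 72


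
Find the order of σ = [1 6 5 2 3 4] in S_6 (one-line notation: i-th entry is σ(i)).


Cycle decomposition: (2 6 4) (3 5)
Cycle lengths: 3, 2
Order = lcm(3, 2) = 6

ord(σ) = 6


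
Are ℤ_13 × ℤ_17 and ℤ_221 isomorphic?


Comparing ℤ_13 × ℤ_17 and ℤ_221:
gcd(13,17) = 1, so ℤ_13 × ℤ_17 ≅ ℤ_221 (CRT)

Yes, ℤ_13 × ℤ_17 ≅ ℤ_221


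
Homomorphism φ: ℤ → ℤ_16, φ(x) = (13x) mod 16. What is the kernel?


Kernel = preimage of identity
ker(φ) = {x ∈ ℤ : 13x ≡ 0 (mod 16)}. gcd(13,16) = 1, so 13x ≡ 0 (mod 16) ⟺ x ≡ 0 (mod 16/1 = 16). Hence ker(φ) = 16ℤ

ker(φ) = 16ℤ


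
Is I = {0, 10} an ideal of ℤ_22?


Check ideal conditions for I = {0, 10} in ℤ_22:
(1) I is an additive subgroup? No
(2) For r ∈ ℤ_22 and a ∈ I: r·a ∈ I? No  [counterexample: r=2, a=10, r·a mod 22 = 20 ∉ I]

No, I is not an ideal of ℤ_22


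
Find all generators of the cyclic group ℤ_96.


g generates ℤ_n iff gcd(g,n) = 1
Prime factors of 96: 2, 3
Generators are g ∈ {1,...,95} not divisible by any of these primes.
Generators: {1, 5, 7, 11, 13, 17, 19, 23, 25, 29, 31, 35, 37, 41, 43, 47, 49, 53, 55, 59, 61, 65, 67, 71, 73, 77, 79, 83, 85, 89, 91, 95}
Number of generators = φ(96) = 32

Generators of ℤ_96 = {1, 5, 7, 11, 13, 17, 19, 23, 25, 29, 31, 35, 37, 41, 43, 47, 49, 53, 55, 59, 61, 65, 67, 71, 73, 77, 79, 83, 85, 89, 91, 95}


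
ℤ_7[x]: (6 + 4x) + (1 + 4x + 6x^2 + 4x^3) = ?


Add coefficients mod 7:
x^0: 6 + 1 = 0 (mod 7)
x^1: 4 + 4 = 1 (mod 7)
x^2: 0 + 6 = 6 (mod 7)
x^3: 0 + 4 = 4 (mod 7)
Result: x + 6x^2 + 4x^3

f + g = x + 6x^2 + 4x^3


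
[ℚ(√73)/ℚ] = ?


√73 has minimal polynomial x² - 73 (irreducible over ℚ since 73 is squarefree)

[ℚ(√73)/ℚ] = 2


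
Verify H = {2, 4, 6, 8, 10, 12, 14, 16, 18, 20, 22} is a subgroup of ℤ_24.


Subgroup test for H = {2, 4, 6, 8, 10, 12, 14, 16, 18, 20, 22} in (ℤ_24, +):
(1) 0 ∈ H? No
(2) Closure: for all a,b ∈ H, (a+b) mod 24 ∈ H? No  [counterexample: 2 + 22 = 0 ∉ H]
(3) Inverses: for all a ∈ H, -a mod 24 ∈ H? Yes

No, H is not a subgroup of ℤ_24


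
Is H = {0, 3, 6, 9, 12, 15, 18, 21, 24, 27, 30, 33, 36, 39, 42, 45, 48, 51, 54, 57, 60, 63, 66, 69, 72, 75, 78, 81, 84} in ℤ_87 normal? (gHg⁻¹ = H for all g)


H = {0, 3, 6, 9, 12, 15, 18, 21, 24, 27, 30, 33, 36, 39, 42, 45, 48, 51, 54, 57, 60, 63, 66, 69, 72, 75, 78, 81, 84} in ℤ_87
ℤ_87 is abelian; every subgroup of an abelian group is normal

Yes, normal subgroup


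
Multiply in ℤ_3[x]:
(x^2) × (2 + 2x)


Expand and collect like terms; reduce coefficients mod 3:
x^0: 0·2 = 0 ≡ 0 (mod 3)
x^1: 0·2 + 0·2 = 0 ≡ 0 (mod 3)
x^2: 0·2 + 1·2 = 2 ≡ 2 (mod 3)
x^3: 1·2 = 2 ≡ 2 (mod 3)
Result: 2x^2 + 2x^3

f · g = 2x^2 + 2x^3


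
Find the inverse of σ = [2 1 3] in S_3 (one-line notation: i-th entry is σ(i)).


To find σ⁻¹, swap domain and range:
σ(1) = 2 → σ⁻¹(2) = 1
σ(2) = 1 → σ⁻¹(1) = 2
σ(3) = 3 → σ⁻¹(3) = 3

σ⁻¹ = [2 1 3]


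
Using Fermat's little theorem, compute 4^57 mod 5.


Fermat's little theorem: if p is prime and gcd(a,p)=1, then a^(p-1) ≡ 1 (mod p)
p = 5 is prime, gcd(4,5) = 1
Reduce exponent: 57 mod 4 = 1
So 4^57 ≡ 4^1 (mod 5)
4^1 mod 5 = 4

4^57 ≡ 4 (mod 5)


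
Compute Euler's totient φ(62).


Factor n: 62 = 2 × 31
φ(n) = n · ∏(1 - 1/p) over distinct primes p | n
φ(62) = 62 · (1 - 1/2) · (1 - 1/31) = 30

φ(62) = 30


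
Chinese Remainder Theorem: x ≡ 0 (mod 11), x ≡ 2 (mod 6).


m₁ = 11, m₂ = 6, gcd = 1, so CRT applies. M = m₁·m₂ = 66
Let M₁ = M/m₁ = 6, M₂ = M/m₂ = 11
Find y₁ ≡ M₁⁻¹ (mod m₁): 6⁻¹ ≡ 2 (mod 11)
Find y₂ ≡ M₂⁻¹ (mod m₂): 11⁻¹ ≡ 5 (mod 6)
x = a₁·M₁·y₁ + a₂·M₂·y₂ = 0·6·2 + 2·11·5 = 110
Reduce mod 66: x ≡ 44
Check: 44 mod 11 = 0 ✓, 44 mod 6 = 2 ✓

x ≡ 44 (mod 66)


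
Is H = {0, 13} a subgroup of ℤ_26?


Subgroup test for H = {0, 13} in (ℤ_26, +):
(1) 0 ∈ H? Yes
(2) Closure: for all a,b ∈ H, (a+b) mod 26 ∈ H? Yes
(3) Inverses: for all a ∈ H, -a mod 26 ∈ H? Yes

Yes, H is a subgroup of ℤ_26


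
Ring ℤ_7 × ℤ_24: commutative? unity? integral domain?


Direct product ring; commutative with unity (1,1); but (1,0)·(0,1) = (0,0) gives zero divisors, so not an integral domain
Commutative: Yes
Integral domain: No
Has unity: Yes

ℤ_7 × ℤ_24: Commutative=Yes, Unity=Yes


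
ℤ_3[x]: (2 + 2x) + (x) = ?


Add coefficients mod 3:
x^0: 2 + 0 = 2 (mod 3)
x^1: 2 + 1 = 0 (mod 3)
Result: 2

f + g = 2


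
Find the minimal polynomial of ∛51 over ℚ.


∛51 satisfies x³ - 51 = 0, irreducible over ℚ (no rational root; 51 is not a perfect cube)

Minimal polynomial: x³ - 51


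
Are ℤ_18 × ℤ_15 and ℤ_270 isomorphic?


Comparing ℤ_18 × ℤ_15 and ℤ_270:
gcd(18,15) = 3 ≠ 1. Max element order in ℤ_18×ℤ_15 is lcm(18,15) = 90 < 270, so it has no element of order 270

No, ℤ_18 × ℤ_15 ≇ ℤ_270


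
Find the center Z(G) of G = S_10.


Z(G) = {g ∈ G | gx = xg for all x ∈ G}
S_n is non-abelian for n ≥ 3; Z(S_10) is trivial

Z(S_10) = {e}


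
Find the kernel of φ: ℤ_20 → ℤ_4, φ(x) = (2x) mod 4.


Kernel = preimage of identity
ker(φ) = {x ∈ ℤ_20 : 2x ≡ 0 (mod 4)}. Since 4 | 20, φ is well-defined. The kernel is the cyclic subgroup ⟨2⟩ of ℤ_20 (order 10), i.e. {0, 2, 4, 6, 8, 10, 12, 14, 16, 18}

ker(φ) = {0, 2, 4, 6, 8, 10, 12, 14, 16, 18}


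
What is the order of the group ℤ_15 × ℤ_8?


|A × B| = |A| · |B|
|ℤ_15 × ℤ_8| = 15 × 8 = 120

|ℤ_15 × ℤ_8| = 120


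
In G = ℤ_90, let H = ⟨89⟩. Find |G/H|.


|⟨89⟩| = n / gcd(89, 90) = 90 / 1 = 90
H is normal (ℤ_90 is abelian).
|G/H| = |G| / |H| = 90 / 90 = 1

|G/H| = 1


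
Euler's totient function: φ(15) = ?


φ(n) = count of k ∈ {1,...,n} with gcd(k,n)=1
Coprimes to 15: {1, 2, 4, 7, 8, 11, 13, 14}
Count: 8

φ(15) = 8


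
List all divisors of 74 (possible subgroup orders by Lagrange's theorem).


Lagrange's theorem: |H| divides |G|
|G| = 74
Divisors of 74: 1, 2, 37, 74

Possible subgroup orders: {1, 2, 37, 74}


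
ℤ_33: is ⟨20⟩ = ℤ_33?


g generates ℤ_n iff gcd(g, n) = 1
gcd(20, 33) = 1
Since gcd = 1, 20 is a generator.

Yes, 20 generates ℤ_33


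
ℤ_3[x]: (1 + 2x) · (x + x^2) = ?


Expand and collect like terms; reduce coefficients mod 3:
x^0: 1·0 = 0 ≡ 0 (mod 3)
x^1: 1·1 + 2·0 = 1 ≡ 1 (mod 3)
x^2: 1·1 + 2·1 = 3 ≡ 0 (mod 3)
x^3: 2·1 = 2 ≡ 2 (mod 3)
Result: x + 2x^3

f · g = x + 2x^3


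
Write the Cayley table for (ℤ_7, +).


Elements: {0, 1, 2, 3, 4, 5, 6}
Operation: addition mod 7
Entry (a, b) = (a + b) mod 7

Cayley table:
  | 0 | 1 | 2 | 3 | 4 | 5 | 6
0 | 0 | 1 | 2 | 3 | 4 | 5 | 6
1 | 1 | 2 | 3 | 4 | 5 | 6 | 0
2 | 2 | 3 | 4 | 5 | 6 | 0 | 1
3 | 3 | 4 | 5 | 6 | 0 | 1 | 2
4 | 4 | 5 | 6 | 0 | 1 | 2 | 3
5 | 5 | 6 | 0 | 1 | 2 | 3 | 4
6 | 6 | 0 | 1 | 2 | 3 | 4 | 5


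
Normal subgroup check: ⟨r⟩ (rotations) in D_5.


H = ⟨r⟩ (rotations) in D_5
The rotation subgroup ⟨r⟩ has index 2 in D_5, so it is normal

Yes, normal subgroup


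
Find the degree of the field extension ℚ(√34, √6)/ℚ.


[ℚ(√34,√6):ℚ] = [ℚ(√34,√6):ℚ(√34)]·[ℚ(√34):ℚ] = 2·2 = 4

[ℚ(√34, √6)/ℚ] = 4


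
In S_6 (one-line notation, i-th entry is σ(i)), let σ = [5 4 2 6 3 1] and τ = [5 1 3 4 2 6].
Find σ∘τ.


σ∘τ: apply τ first, then σ
1 →τ 5 →σ 3
2 →τ 1 →σ 5
3 →τ 3 →σ 2
4 →τ 4 →σ 6
5 →τ 2 →σ 4
6 →τ 6 →σ 1

σ∘τ = [3 5 2 6 4 1]


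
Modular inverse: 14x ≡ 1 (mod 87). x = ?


Use the extended Euclidean algorithm to write 1 = 14·s + 87·t; then s mod 87 is the inverse.
Euclidean algorithm:
  14 = 0·87 + 14
  87 = 6·14 + 3
  14 = 4·3 + 2
  3 = 1·2 + 1
  2 = 2·1 + 0
gcd(14,87) = 1
Back-substitution gives: 14·(-31) + 87·(5) = 1
So 14⁻¹ ≡ -31 ≡ 56 (mod 87)
Check: 14 × 56 = 784 ≡ 1 (mod 87) ✓

14⁻¹ ≡ 56 (mod 87)


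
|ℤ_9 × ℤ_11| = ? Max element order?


|ℤ_9 × ℤ_11| = 9 × 11 = 99
Max element order = lcm(9,11) = 99
Cyclic? Yes (gcd=1)

|ℤ_9×ℤ_11| = 99, max element order = 99


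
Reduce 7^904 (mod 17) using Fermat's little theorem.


Fermat's little theorem: if p is prime and gcd(a,p)=1, then a^(p-1) ≡ 1 (mod p)
p = 17 is prime, gcd(7,17) = 1
Reduce exponent: 904 mod 16 = 8
So 7^904 ≡ 7^8 (mod 17)
7^8 mod 17 = 16

7^904 ≡ 16 (mod 17)


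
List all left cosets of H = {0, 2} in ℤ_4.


H = {0, 2}, |H| = 2
Number of cosets = |G|/|H| = 4/2 = 2
0 + H = {0, 2}
1 + H = {1, 3}

Cosets: 0+H={0,2}; 1+H={1,3}


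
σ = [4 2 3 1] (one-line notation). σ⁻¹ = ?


To find σ⁻¹, swap domain and range:
σ(1) = 4 → σ⁻¹(4) = 1
σ(2) = 2 → σ⁻¹(2) = 2
σ(3) = 3 → σ⁻¹(3) = 3
σ(4) = 1 → σ⁻¹(1) = 4

σ⁻¹ = [4 2 3 1]


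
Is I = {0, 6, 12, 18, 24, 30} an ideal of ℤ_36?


Check ideal conditions for I = {0, 6, 12, 18, 24, 30} in ℤ_36:
(1) I is an additive subgroup? Yes
(2) For r ∈ ℤ_36 and a ∈ I: r·a ∈ I? Yes

Yes, I is an ideal of ℤ_36


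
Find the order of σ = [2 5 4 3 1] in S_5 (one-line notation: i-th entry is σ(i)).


Cycle decomposition: (1 2 5) (3 4)
Cycle lengths: 3, 2
Order = lcm(3, 2) = 6

ord(σ) = 6


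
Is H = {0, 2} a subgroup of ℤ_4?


Subgroup test for H = {0, 2} in (ℤ_4, +):
(1) 0 ∈ H? Yes
(2) Closure: for all a,b ∈ H, (a+b) mod 4 ∈ H? Yes
(3) Inverses: for all a ∈ H, -a mod 4 ∈ H? Yes

Yes, H is a subgroup of ℤ_4


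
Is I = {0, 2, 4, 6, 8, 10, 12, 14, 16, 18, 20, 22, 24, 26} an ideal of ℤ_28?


Check ideal conditions for I = {0, 2, 4, 6, 8, 10, 12, 14, 16, 18, 20, 22, 24, 26} in ℤ_28:
(1) I is an additive subgroup? Yes
(2) For r ∈ ℤ_28 and a ∈ I: r·a ∈ I? Yes

Yes, I is an ideal of ℤ_28


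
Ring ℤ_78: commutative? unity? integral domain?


ℤ_78 is a commutative ring with unity 1; 78 = 2×39 is composite, so 2·39 ≡ 0 gives zero divisors (not an integral domain)
Commutative: Yes
Integral domain: No
Has unity: Yes

ℤ_78: Commutative=Yes, Unity=Yes


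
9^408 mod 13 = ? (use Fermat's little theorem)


Fermat's little theorem: if p is prime and gcd(a,p)=1, then a^(p-1) ≡ 1 (mod p)
p = 13 is prime, gcd(9,13) = 1
Reduce exponent: 408 mod 12 = 0
So 9^408 ≡ 9^0 (mod 13)
9^0 = 1

9^408 ≡ 1 (mod 13)


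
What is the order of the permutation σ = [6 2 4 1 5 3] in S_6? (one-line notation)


Cycle decomposition: (1 6 3 4)
Cycle lengths: 4
Order = lcm(4) = 4

ord(σ) = 4


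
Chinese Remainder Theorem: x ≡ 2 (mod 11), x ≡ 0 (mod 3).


m₁ = 11, m₂ = 3, gcd = 1, so CRT applies. M = m₁·m₂ = 33
Let M₁ = M/m₁ = 3, M₂ = M/m₂ = 11
Find y₁ ≡ M₁⁻¹ (mod m₁): 3⁻¹ ≡ 4 (mod 11)
Find y₂ ≡ M₂⁻¹ (mod m₂): 11⁻¹ ≡ 2 (mod 3)
x = a₁·M₁·y₁ + a₂·M₂·y₂ = 2·3·4 + 0·11·2 = 24
Reduce mod 33: x ≡ 24
Check: 24 mod 11 = 2 ✓, 24 mod 3 = 0 ✓

x ≡ 24 (mod 33)


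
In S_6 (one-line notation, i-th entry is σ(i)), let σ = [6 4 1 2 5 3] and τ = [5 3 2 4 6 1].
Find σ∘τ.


σ∘τ: apply τ first, then σ
1 →τ 5 →σ 5
2 →τ 3 →σ 1
3 →τ 2 →σ 4
4 →τ 4 →σ 2
5 →τ 6 →σ 3
6 →τ 1 →σ 6

σ∘τ = [5 1 4 2 3 6]


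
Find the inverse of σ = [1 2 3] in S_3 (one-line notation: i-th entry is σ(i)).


To find σ⁻¹, swap domain and range:
σ(1) = 1 → σ⁻¹(1) = 1
σ(2) = 2 → σ⁻¹(2) = 2
σ(3) = 3 → σ⁻¹(3) = 3

σ⁻¹ = [1 2 3]


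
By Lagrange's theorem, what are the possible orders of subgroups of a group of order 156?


Lagrange's theorem: |H| divides |G|
|G| = 156
Divisors of 156: 1, 2, 3, 4, 6, 12, 13, 26, 39, 52, 78, 156

Possible subgroup orders: {1, 2, 3, 4, 6, 12, 13, 26, 39, 52, 78, 156}


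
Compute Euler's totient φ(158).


Factor n: 158 = 2 × 79
φ(n) = n · ∏(1 - 1/p) over distinct primes p | n
φ(158) = 158 · (1 - 1/2) · (1 - 1/79) = 78

φ(158) = 78


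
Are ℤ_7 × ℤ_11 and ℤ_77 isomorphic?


Comparing ℤ_7 × ℤ_11 and ℤ_77:
gcd(7,11) = 1, so ℤ_7 × ℤ_11 ≅ ℤ_77 (CRT)

Yes, ℤ_7 × ℤ_11 ≅ ℤ_77


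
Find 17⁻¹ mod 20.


Use the extended Euclidean algorithm to write 1 = 17·s + 20·t; then s mod 20 is the inverse.
Euclidean algorithm:
  17 = 0·20 + 17
  20 = 1·17 + 3
  17 = 5·3 + 2
  3 = 1·2 + 1
  2 = 2·1 + 0
gcd(17,20) = 1
Back-substitution gives: 17·(-7) + 20·(6) = 1
So 17⁻¹ ≡ -7 ≡ 13 (mod 20)
Check: 17 × 13 = 221 ≡ 1 (mod 20) ✓

17⁻¹ ≡ 13 (mod 20)


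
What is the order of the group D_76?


|D_n| = 2n (n rotations and n reflections)
|D_76| = 2×76 = 152

|D_76| = 152


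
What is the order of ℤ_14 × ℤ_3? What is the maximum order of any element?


|ℤ_14 × ℤ_3| = 14 × 3 = 42
Max element order = lcm(14,3) = 42
Cyclic? Yes (gcd=1)

|ℤ_14×ℤ_3| = 42, max element order = 42


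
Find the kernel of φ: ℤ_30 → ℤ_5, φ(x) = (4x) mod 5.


Kernel = preimage of identity
ker(φ) = {x ∈ ℤ_30 : 4x ≡ 0 (mod 5)}. Since 5 | 30, φ is well-defined. The kernel is the cyclic subgroup ⟨5⟩ of ℤ_30 (order 6), i.e. {0, 5, 10, 15, 20, 25}

ker(φ) = {0, 5, 10, 15, 20, 25}


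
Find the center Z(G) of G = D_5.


Z(G) = {g ∈ G | gx = xg for all x ∈ G}
For odd n, Z(D_n) = {e}: no nontrivial rotation commutes with all reflections

Z(D_5) = {e}


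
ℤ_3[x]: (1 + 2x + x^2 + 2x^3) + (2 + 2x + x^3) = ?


Add coefficients mod 3:
x^0: 1 + 2 = 0 (mod 3)
x^1: 2 + 2 = 1 (mod 3)
x^2: 1 + 0 = 1 (mod 3)
x^3: 2 + 1 = 0 (mod 3)
Result: x + x^2

f + g = x + x^2


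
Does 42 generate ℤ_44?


g generates ℤ_n iff gcd(g, n) = 1
gcd(42, 44) = 2
Since gcd = 2 ≠ 1, ⟨42⟩ has order 22 < 44, so 42 is not a generator.

No, 42 does not generate ℤ_44


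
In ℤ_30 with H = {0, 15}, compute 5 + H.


5 + H = {5 + h (mod 30) : h ∈ H}
5+0=5, 5+15=20

5 + H = {5, 20}


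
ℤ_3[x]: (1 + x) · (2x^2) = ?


Expand and collect like terms; reduce coefficients mod 3:
x^0: 1·0 = 0 ≡ 0 (mod 3)
x^1: 1·0 + 1·0 = 0 ≡ 0 (mod 3)
x^2: 1·2 + 1·0 = 2 ≡ 2 (mod 3)
x^3: 1·2 = 2 ≡ 2 (mod 3)
Result: 2x^2 + 2x^3

f · g = 2x^2 + 2x^3


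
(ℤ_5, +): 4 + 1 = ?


Operation: addition mod 5
4 + 1 = (a + b) mod 5 with a = 4, b = 1

4 + 1 = 0


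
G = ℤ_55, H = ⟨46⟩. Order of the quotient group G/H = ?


|⟨46⟩| = n / gcd(46, 55) = 55 / 1 = 55
H is normal (ℤ_55 is abelian).
|G/H| = |G| / |H| = 55 / 55 = 1

|G/H| = 1


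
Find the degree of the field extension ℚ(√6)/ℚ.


√6 has minimal polynomial x² - 6 (irreducible over ℚ since 6 is squarefree)

[ℚ(√6)/ℚ] = 2


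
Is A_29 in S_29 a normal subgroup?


H = A_29 in S_29
A_29 has index 2 in S_29, and every subgroup of index 2 is normal

Yes, normal subgroup


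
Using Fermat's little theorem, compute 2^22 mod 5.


Fermat's little theorem: if p is prime and gcd(a,p)=1, then a^(p-1) ≡ 1 (mod p)
p = 5 is prime, gcd(2,5) = 1
Reduce exponent: 22 mod 4 = 2
So 2^22 ≡ 2^2 (mod 5)
2^2 mod 5 = 4

2^22 ≡ 4 (mod 5)


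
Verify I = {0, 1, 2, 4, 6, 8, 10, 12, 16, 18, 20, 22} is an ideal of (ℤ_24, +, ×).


Check ideal conditions for I = {0, 1, 2, 4, 6, 8, 10, 12, 16, 18, 20, 22} in ℤ_24:
(1) I is an additive subgroup? No
(2) For r ∈ ℤ_24 and a ∈ I: r·a ∈ I? No  [counterexample: r=3, a=1, r·a mod 24 = 3 ∉ I]

No, I is not an ideal of ℤ_24


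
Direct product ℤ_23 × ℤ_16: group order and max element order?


|ℤ_23 × ℤ_16| = 23 × 16 = 368
Max element order = lcm(23,16) = 368
Cyclic? Yes (gcd=1)

|ℤ_23×ℤ_16| = 368, max element order = 368


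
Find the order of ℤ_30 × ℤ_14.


|A × B| = |A| · |B|
|ℤ_30 × ℤ_14| = 30 × 14 = 420

|ℤ_30 × ℤ_14| = 420


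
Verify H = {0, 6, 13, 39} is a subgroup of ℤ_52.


Subgroup test for H = {0, 6, 13, 39} in (ℤ_52, +):
(1) 0 ∈ H? Yes
(2) Closure: for all a,b ∈ H, (a+b) mod 52 ∈ H? No  [counterexample: 6 + 6 = 12 ∉ H]
(3) Inverses: for all a ∈ H, -a mod 52 ∈ H? No

No, H is not a subgroup of ℤ_52


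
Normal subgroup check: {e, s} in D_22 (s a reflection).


H = {e, s} in D_22 (s a reflection)
r·s·r⁻¹ = sr⁻² ≠ s for n ≥ 3, so {e, s} is not closed under conjugation

No, not a normal subgroup


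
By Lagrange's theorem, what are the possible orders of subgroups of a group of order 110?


Lagrange's theorem: |H| divides |G|
|G| = 110
Divisors of 110: 1, 2, 5, 10, 11, 22, 55, 110

Possible subgroup orders: {1, 2, 5, 10, 11, 22, 55, 110}


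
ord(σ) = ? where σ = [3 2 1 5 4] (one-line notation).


Cycle decomposition: (1 3) (4 5)
Cycle lengths: 2, 2
Order = lcm(2, 2) = 2

ord(σ) = 2


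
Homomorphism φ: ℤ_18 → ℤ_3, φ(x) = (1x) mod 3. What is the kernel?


Kernel = preimage of identity
ker(φ) = {x ∈ ℤ_18 : 1x ≡ 0 (mod 3)}. Since 3 | 18, φ is well-defined. The kernel is the cyclic subgroup ⟨3⟩ of ℤ_18 (order 6), i.e. {0, 3, 6, 9, 12, 15}

ker(φ) = {0, 3, 6, 9, 12, 15}


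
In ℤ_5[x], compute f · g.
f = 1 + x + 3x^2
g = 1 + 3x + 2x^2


Expand and collect like terms; reduce coefficients mod 5:
x^0: 1·1 = 1 ≡ 1 (mod 5)
x^1: 1·3 + 1·1 = 4 ≡ 4 (mod 5)
x^2: 1·2 + 1·3 + 3·1 = 8 ≡ 3 (mod 5)
x^3: 1·2 + 3·3 = 11 ≡ 1 (mod 5)
x^4: 3·2 = 6 ≡ 1 (mod 5)
Result: 1 + 4x + 3x^2 + x^3 + x^4

f · g = 1 + 4x + 3x^2 + x^3 + x^4


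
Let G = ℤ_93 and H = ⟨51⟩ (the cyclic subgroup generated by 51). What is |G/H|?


|⟨51⟩| = n / gcd(51, 93) = 93 / 3 = 31
H is normal (ℤ_93 is abelian).
|G/H| = |G| / |H| = 93 / 31 = 3

|G/H| = 3


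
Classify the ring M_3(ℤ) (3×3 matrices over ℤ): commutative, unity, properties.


Matrix multiplication is non-commutative for n ≥ 2; the identity matrix I is the unity; singular matrices give zero divisors, so not an integral domain
Commutative: No
Integral domain: No
Has unity: Yes

M_3(ℤ) (3×3 matrices over ℤ): Commutative=No, Unity=Yes


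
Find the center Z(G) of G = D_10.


Z(G) = {g ∈ G | gx = xg for all x ∈ G}
For even n, Z(D_n) = {e, r^(n/2)}: the 180° rotation r^5 commutes with every reflection and rotation

Z(D_10) = {e, r^5}


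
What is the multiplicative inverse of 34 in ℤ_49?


Use the extended Euclidean algorithm to write 1 = 34·s + 49·t; then s mod 49 is the inverse.
Euclidean algorithm:
  34 = 0·49 + 34
  49 = 1·34 + 15
  34 = 2·15 + 4
  15 = 3·4 + 3
  4 = 1·3 + 1
  3 = 3·1 + 0
gcd(34,49) = 1
Back-substitution gives: 34·(13) + 49·(-9) = 1
So 34⁻¹ ≡ 13 ≡ 13 (mod 49)
Check: 34 × 13 = 442 ≡ 1 (mod 49) ✓

34⁻¹ ≡ 13 (mod 49)


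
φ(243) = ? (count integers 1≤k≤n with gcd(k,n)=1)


Factor n: 243 = 3^5
φ(n) = n · ∏(1 - 1/p) over distinct primes p | n
φ(243) = 243 · (1 - 1/3) = 162

φ(243) = 162


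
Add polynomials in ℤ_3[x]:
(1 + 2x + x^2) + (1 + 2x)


Add coefficients mod 3:
x^0: 1 + 1 = 2 (mod 3)
x^1: 2 + 2 = 1 (mod 3)
x^2: 1 + 0 = 1 (mod 3)
Result: 2 + x + x^2

f + g = 2 + x + x^2


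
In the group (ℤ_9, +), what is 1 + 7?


Operation: addition mod 9
1 + 7 = (a + b) mod 9 with a = 1, b = 7

1 + 7 = 8


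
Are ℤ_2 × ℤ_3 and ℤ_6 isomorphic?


Comparing ℤ_2 × ℤ_3 and ℤ_6:
gcd(2,3) = 1, so ℤ_2 × ℤ_3 ≅ ℤ_6 (CRT)

Yes, ℤ_2 × ℤ_3 ≅ ℤ_6


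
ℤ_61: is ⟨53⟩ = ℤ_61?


g generates ℤ_n iff gcd(g, n) = 1
gcd(53, 61) = 1
Since gcd = 1, 53 is a generator.

Yes, 53 generates ℤ_61


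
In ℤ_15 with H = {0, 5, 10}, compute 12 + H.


12 + H = {12 + h (mod 15) : h ∈ H}
12+0=12, 12+5=2, 12+10=7
12 + H = {2, 7, 12} = 2 + H

12 + H = {2, 7, 12}


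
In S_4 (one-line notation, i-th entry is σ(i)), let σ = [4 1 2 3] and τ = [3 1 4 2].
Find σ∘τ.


σ∘τ: apply τ first, then σ
1 →τ 3 →σ 2
2 →τ 1 →σ 4
3 →τ 4 →σ 3
4 →τ 2 →σ 1

σ∘τ = [2 4 3 1]


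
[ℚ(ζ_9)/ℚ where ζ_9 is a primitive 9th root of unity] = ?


[ℚ(ζ_n):ℚ] = deg Φ_n(x) = φ(n). Here φ(9) = 6

[ℚ(ζ_9)/ℚ where ζ_9 is a primitive 9th root of unity] = 6


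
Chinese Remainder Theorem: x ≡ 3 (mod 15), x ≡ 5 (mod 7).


m₁ = 15, m₂ = 7, gcd = 1, so CRT applies. M = m₁·m₂ = 105
Let M₁ = M/m₁ = 7, M₂ = M/m₂ = 15
Find y₁ ≡ M₁⁻¹ (mod m₁): 7⁻¹ ≡ 13 (mod 15)
Find y₂ ≡ M₂⁻¹ (mod m₂): 15⁻¹ ≡ 1 (mod 7)
x = a₁·M₁·y₁ + a₂·M₂·y₂ = 3·7·13 + 5·15·1 = 348
Reduce mod 105: x ≡ 33
Check: 33 mod 15 = 3 ✓, 33 mod 7 = 5 ✓

x ≡ 33 (mod 105)


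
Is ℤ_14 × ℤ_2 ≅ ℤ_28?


Comparing ℤ_14 × ℤ_2 and ℤ_28:
gcd(14,2) = 2 ≠ 1. Max element order in ℤ_14×ℤ_2 is lcm(14,2) = 14 < 28, so it has no element of order 28

No, ℤ_14 × ℤ_2 ≇ ℤ_28


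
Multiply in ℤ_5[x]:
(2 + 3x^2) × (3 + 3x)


Expand and collect like terms; reduce coefficients mod 5:
x^0: 2·3 = 6 ≡ 1 (mod 5)
x^1: 2·3 + 0·3 = 6 ≡ 1 (mod 5)
x^2: 0·3 + 3·3 = 9 ≡ 4 (mod 5)
x^3: 3·3 = 9 ≡ 4 (mod 5)
Result: 1 + x + 4x^2 + 4x^3

f · g = 1 + x + 4x^2 + 4x^3


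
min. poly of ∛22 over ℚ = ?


∛22 satisfies x³ - 22 = 0, irreducible over ℚ (no rational root; 22 is not a perfect cube)

Minimal polynomial: x³ - 22


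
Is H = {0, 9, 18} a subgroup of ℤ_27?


Subgroup test for H = {0, 9, 18} in (ℤ_27, +):
(1) 0 ∈ H? Yes
(2) Closure: for all a,b ∈ H, (a+b) mod 27 ∈ H? Yes
(3) Inverses: for all a ∈ H, -a mod 27 ∈ H? Yes

Yes, H is a subgroup of ℤ_27


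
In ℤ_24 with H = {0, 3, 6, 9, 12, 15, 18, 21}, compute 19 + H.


19 + H = {19 + h (mod 24) : h ∈ H}
19+0=19, 19+3=22, 19+6=1, 19+9=4, 19+12=7, 19+15=10, 19+18=13, 19+21=16
19 + H = {1, 4, 7, 10, 13, 16, 19, 22} = 1 + H

19 + H = {1, 4, 7, 10, 13, 16, 19, 22}


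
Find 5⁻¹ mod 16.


Use the extended Euclidean algorithm to write 1 = 5·s + 16·t; then s mod 16 is the inverse.
Euclidean algorithm:
  5 = 0·16 + 5
  16 = 3·5 + 1
  5 = 5·1 + 0
gcd(5,16) = 1
Back-substitution gives: 5·(-3) + 16·(1) = 1
So 5⁻¹ ≡ -3 ≡ 13 (mod 16)
Check: 5 × 13 = 65 ≡ 1 (mod 16) ✓

5⁻¹ ≡ 13 (mod 16)


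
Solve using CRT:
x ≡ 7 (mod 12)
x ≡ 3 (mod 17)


m₁ = 12, m₂ = 17, gcd = 1, so CRT applies. M = m₁·m₂ = 204
Let M₁ = M/m₁ = 17, M₂ = M/m₂ = 12
Find y₁ ≡ M₁⁻¹ (mod m₁): 17⁻¹ ≡ 5 (mod 12)
Find y₂ ≡ M₂⁻¹ (mod m₂): 12⁻¹ ≡ 10 (mod 17)
x = a₁·M₁·y₁ + a₂·M₂·y₂ = 7·17·5 + 3·12·10 = 955
Reduce mod 204: x ≡ 139
Check: 139 mod 12 = 7 ✓, 139 mod 17 = 3 ✓

x ≡ 139 (mod 204)


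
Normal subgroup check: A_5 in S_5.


H = A_5 in S_5
A_5 has index 2 in S_5, and every subgroup of index 2 is normal

Yes, normal subgroup


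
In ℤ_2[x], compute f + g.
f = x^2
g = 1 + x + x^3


Add coefficients mod 2:
x^0: 0 + 1 = 1 (mod 2)
x^1: 0 + 1 = 1 (mod 2)
x^2: 1 + 0 = 1 (mod 2)
x^3: 0 + 1 = 1 (mod 2)
Result: 1 + x + x^2 + x^3

f + g = 1 + x + x^2 + x^3


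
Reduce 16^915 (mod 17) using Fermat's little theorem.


Fermat's little theorem: if p is prime and gcd(a,p)=1, then a^(p-1) ≡ 1 (mod p)
p = 17 is prime, gcd(16,17) = 1
Reduce exponent: 915 mod 16 = 3
So 16^915 ≡ 16^3 (mod 17)
16^3 mod 17 = 16

16^915 ≡ 16 (mod 17)


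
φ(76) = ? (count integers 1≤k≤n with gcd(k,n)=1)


Factor n: 76 = 2^2 × 19
φ(n) = n · ∏(1 - 1/p) over distinct primes p | n
φ(76) = 76 · (1 - 1/2) · (1 - 1/19) = 36

φ(76) = 36


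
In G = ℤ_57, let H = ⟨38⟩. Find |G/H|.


|⟨38⟩| = n / gcd(38, 57) = 57 / 19 = 3
H is normal (ℤ_57 is abelian).
|G/H| = |G| / |H| = 57 / 3 = 19

|G/H| = 19


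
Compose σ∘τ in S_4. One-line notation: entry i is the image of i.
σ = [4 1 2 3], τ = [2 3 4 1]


σ∘τ: apply τ first, then σ
1 →τ 2 →σ 1
2 →τ 3 →σ 2
3 →τ 4 →σ 3
4 →τ 1 →σ 4

σ∘τ = [1 2 3 4]


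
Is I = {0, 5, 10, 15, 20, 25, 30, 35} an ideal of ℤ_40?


Check ideal conditions for I = {0, 5, 10, 15, 20, 25, 30, 35} in ℤ_40:
(1) I is an additive subgroup? Yes
(2) For r ∈ ℤ_40 and a ∈ I: r·a ∈ I? Yes

Yes, I is an ideal of ℤ_40


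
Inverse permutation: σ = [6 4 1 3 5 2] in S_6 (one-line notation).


To find σ⁻¹, swap domain and range:
σ(1) = 6 → σ⁻¹(6) = 1
σ(2) = 4 → σ⁻¹(4) = 2
σ(3) = 1 → σ⁻¹(1) = 3
σ(4) = 3 → σ⁻¹(3) = 4
σ(5) = 5 → σ⁻¹(5) = 5
σ(6) = 2 → σ⁻¹(2) = 6

σ⁻¹ = [3 6 4 2 5 1]


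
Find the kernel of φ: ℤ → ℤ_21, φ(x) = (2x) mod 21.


Kernel = preimage of identity
ker(φ) = {x ∈ ℤ : 2x ≡ 0 (mod 21)}. gcd(2,21) = 1, so 2x ≡ 0 (mod 21) ⟺ x ≡ 0 (mod 21/1 = 21). Hence ker(φ) = 21ℤ

ker(φ) = 21ℤ


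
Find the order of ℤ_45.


ℤ_n has n elements.

|ℤ_45| = 45


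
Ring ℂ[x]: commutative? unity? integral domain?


Polynomial ring over ℂ (an integral domain) is a commutative integral domain with unity 1
Commutative: Yes
Integral domain: Yes
Has unity: Yes

ℂ[x]: Commutative=Yes, Unity=Yes


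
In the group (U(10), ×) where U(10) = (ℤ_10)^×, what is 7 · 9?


Operation: multiplication mod 10
7 · 9 = (a × b) mod 10 with a = 7, b = 9

7 · 9 = 3


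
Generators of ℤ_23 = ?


g generates ℤ_n iff gcd(g,n) = 1
Prime factors of 23: 23
Generators are g ∈ {1,...,22} not divisible by any of these primes.
Generators: {1, 2, 3, 4, 5, 6, 7, 8, 9, 10, 11, 12, 13, 14, 15, 16, 17, 18, 19, 20, 21, 22}
Number of generators = φ(23) = 22

Generators of ℤ_23 = {1, 2, 3, 4, 5, 6, 7, 8, 9, 10, 11, 12, 13, 14, 15, 16, 17, 18, 19, 20, 21, 22}


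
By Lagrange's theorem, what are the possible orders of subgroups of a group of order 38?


Lagrange's theorem: |H| divides |G|
|G| = 38
Divisors of 38: 1, 2, 19, 38

Possible subgroup orders: {1, 2, 19, 38}


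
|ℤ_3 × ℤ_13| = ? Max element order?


|ℤ_3 × ℤ_13| = 3 × 13 = 39
Max element order = lcm(3,13) = 39
Cyclic? Yes (gcd=1)

|ℤ_3×ℤ_13| = 39, max element order = 39


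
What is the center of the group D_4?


Z(G) = {g ∈ G | gx = xg for all x ∈ G}
For even n, Z(D_n) = {e, r^(n/2)}: the 180° rotation r^2 commutes with every reflection and rotation

Z(D_4) = {e, r^2}


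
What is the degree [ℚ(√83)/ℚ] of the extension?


√83 has minimal polynomial x² - 83 (irreducible over ℚ since 83 is squarefree)

[ℚ(√83)/ℚ] = 2


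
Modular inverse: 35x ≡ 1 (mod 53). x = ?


Use the extended Euclidean algorithm to write 1 = 35·s + 53·t; then s mod 53 is the inverse.
Euclidean algorithm:
  35 = 0·53 + 35
  53 = 1·35 + 18
  35 = 1·18 + 17
  18 = 1·17 + 1
  17 = 17·1 + 0
gcd(35,53) = 1
Back-substitution gives: 35·(-3) + 53·(2) = 1
So 35⁻¹ ≡ -3 ≡ 50 (mod 53)
Check: 35 × 50 = 1750 ≡ 1 (mod 53) ✓

35⁻¹ ≡ 50 (mod 53)


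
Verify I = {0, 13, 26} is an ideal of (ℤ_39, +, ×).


Check ideal conditions for I = {0, 13, 26} in ℤ_39:
(1) I is an additive subgroup? Yes
(2) For r ∈ ℤ_39 and a ∈ I: r·a ∈ I? Yes

Yes, I is an ideal of ℤ_39


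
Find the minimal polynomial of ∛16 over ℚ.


∛16 satisfies x³ - 16 = 0, irreducible over ℚ (no rational root; 16 is not a perfect cube)

Minimal polynomial: x³ - 16


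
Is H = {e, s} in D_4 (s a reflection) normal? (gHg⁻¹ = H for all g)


H = {e, s} in D_4 (s a reflection)
r·s·r⁻¹ = sr⁻² ≠ s for n ≥ 3, so {e, s} is not closed under conjugation

No, not a normal subgroup


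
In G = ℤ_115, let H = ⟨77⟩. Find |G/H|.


|⟨77⟩| = n / gcd(77, 115) = 115 / 1 = 115
H is normal (ℤ_115 is abelian).
|G/H| = |G| / |H| = 115 / 115 = 1

|G/H| = 1


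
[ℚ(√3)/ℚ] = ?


√3 has minimal polynomial x² - 3 (irreducible over ℚ since 3 is squarefree)

[ℚ(√3)/ℚ] = 2


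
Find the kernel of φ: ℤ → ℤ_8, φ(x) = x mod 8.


Kernel = preimage of identity
ker(φ) = {x ∈ ℤ : x ≡ 0 (mod 8)} = 8ℤ = {0, ±8, ±16, ...}

ker(φ) = 8ℤ


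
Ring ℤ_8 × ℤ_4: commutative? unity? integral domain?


Direct product ring; commutative with unity (1,1); but (1,0)·(0,1) = (0,0) gives zero divisors, so not an integral domain
Commutative: Yes
Integral domain: No
Has unity: Yes

ℤ_8 × ℤ_4: Commutative=Yes, Unity=Yes


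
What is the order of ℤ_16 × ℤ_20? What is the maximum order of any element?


|ℤ_16 × ℤ_20| = 16 × 20 = 320
Max element order = lcm(16,20) = 80
Cyclic? No (gcd=4)

|ℤ_16×ℤ_20| = 320, max element order = 80


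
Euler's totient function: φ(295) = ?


Factor n: 295 = 5 × 59
φ(n) = n · ∏(1 - 1/p) over distinct primes p | n
φ(295) = 295 · (1 - 1/5) · (1 - 1/59) = 232

φ(295) = 232


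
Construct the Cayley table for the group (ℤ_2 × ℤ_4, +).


Elements: {(0,0), (0,1), (0,2), (0,3), (1,0), (1,1), (1,2), (1,3)}
Operation: componentwise addition mod (2, 4)
Entry (a, b) = ((a₁+b₁) mod 2, (a₂+b₂) mod 4)

Cayley table:
      | (0,0) | (0,1) | (0,2) | (0,3) | (1,0) | (1,1) | (1,2) | (1,3)
(0,0) | (0,0) | (0,1) | (0,2) | (0,3) | (1,0) | (1,1) | (1,2) | (1,3)
(0,1) | (0,1) | (0,2) | (0,3) | (0,0) | (1,1) | (1,2) | (1,3) | (1,0)
(0,2) | (0,2) | (0,3) | (0,0) | (0,1) | (1,2) | (1,3) | (1,0) | (1,1)
(0,3) | (0,3) | (0,0) | (0,1) | (0,2) | (1,3) | (1,0) | (1,1) | (1,2)
(1,0) | (1,0) | (1,1) | (1,2) | (1,3) | (0,0) | (0,1) | (0,2) | (0,3)
(1,1) | (1,1) | (1,2) | (1,3) | (1,0) | (0,1) | (0,2) | (0,3) | (0,0)
(1,2) | (1,2) | (1,3) | (1,0) | (1,1) | (0,2) | (0,3) | (0,0) | (0,1)
(1,3) | (1,3) | (1,0) | (1,1) | (1,2) | (0,3) | (0,0) | (0,1) | (0,2)
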